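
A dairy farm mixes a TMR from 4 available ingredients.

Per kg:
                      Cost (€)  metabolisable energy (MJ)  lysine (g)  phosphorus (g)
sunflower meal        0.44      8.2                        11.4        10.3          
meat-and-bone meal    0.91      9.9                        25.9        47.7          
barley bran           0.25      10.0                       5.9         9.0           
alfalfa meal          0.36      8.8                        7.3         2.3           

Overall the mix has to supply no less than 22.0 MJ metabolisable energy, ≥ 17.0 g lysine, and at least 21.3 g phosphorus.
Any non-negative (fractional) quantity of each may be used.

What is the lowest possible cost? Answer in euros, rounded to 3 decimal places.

Let x1 = kg of sunflower meal, x2 = kg of meat-and-bone meal, x3 = kg of barley bran, x4 = kg of alfalfa meal.
Minimise 0.44x1 + 0.91x2 + 0.25x3 + 0.36x4 s.t.:
  8.2x1 + 9.9x2 + 10x3 + 8.8x4 ≥ 22   (metabolisable energy)
  11.4x1 + 25.9x2 + 5.9x3 + 7.3x4 ≥ 17   (lysine)
  10.3x1 + 47.7x2 + 9x3 + 2.3x4 ≥ 21.3   (phosphorus)
  x1, x2, x3, x4 ≥ 0.
The minimum-cost mix takes nothing from sunflower meal, alfalfa meal — only meat-and-bone meal, barley bran. The metabolisable energy and lysine requirements are met with equality.
That vertex is x2 = 0.2004, x3 = 2.002.
Objective = 0.91·0.2004 + 0.25·2.002 = 0.68286.

€0.683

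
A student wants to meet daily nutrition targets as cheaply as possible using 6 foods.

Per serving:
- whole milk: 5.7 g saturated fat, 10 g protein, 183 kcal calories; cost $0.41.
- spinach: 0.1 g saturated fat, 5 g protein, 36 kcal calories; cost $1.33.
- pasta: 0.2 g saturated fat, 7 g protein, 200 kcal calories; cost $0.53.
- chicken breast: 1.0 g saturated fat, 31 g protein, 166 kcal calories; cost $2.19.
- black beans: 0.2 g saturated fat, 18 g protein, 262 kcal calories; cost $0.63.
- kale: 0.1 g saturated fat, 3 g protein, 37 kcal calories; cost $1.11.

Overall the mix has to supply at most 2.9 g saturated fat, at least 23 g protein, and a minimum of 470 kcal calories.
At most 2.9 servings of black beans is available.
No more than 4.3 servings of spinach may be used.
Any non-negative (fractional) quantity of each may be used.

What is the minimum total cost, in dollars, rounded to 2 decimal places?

$1.12

Let x1 = servings of whole milk, x2 = servings of spinach, x3 = servings of pasta, x4 = servings of chicken breast, x5 = servings of black beans, x6 = servings of kale.
min 0.41x1 + 1.33x2 + 0.53x3 + 2.19x4 + 0.63x5 + 1.11x6 with:
  5.7x1 + 0.1x2 + 0.2x3 + 1x4 + 0.2x5 + 0.1x6 ≤ 2.9   (saturated fat)
  10x1 + 5x2 + 7x3 + 31x4 + 18x5 + 3x6 ≥ 23   (protein)
  183x1 + 36x2 + 200x3 + 166x4 + 262x5 + 37x6 ≥ 470   (calories)
  x5 ≤ 2.9
  x2 ≤ 4.3
  x1, x2, x3, x4, x5, x6 ≥ 0.
The minimum-cost mix takes nothing from spinach, pasta, chicken breast, kale — only whole milk, black beans. Binding constraints: saturated fat and calories.
So whole milk = 0.457 servings, black beans = 1.475 servings.
Total cost: 0.41·0.457 + 0.63·1.475 = 1.1166.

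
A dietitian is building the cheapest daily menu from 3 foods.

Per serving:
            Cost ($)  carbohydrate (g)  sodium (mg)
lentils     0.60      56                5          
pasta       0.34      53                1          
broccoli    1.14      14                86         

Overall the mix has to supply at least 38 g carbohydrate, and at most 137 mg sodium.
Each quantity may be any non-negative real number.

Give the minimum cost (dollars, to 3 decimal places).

$0.244

Set it up as a linear program. Let x1 = servings of lentils, x2 = servings of pasta, x3 = servings of broccoli.
Minimise 0.6x1 + 0.34x2 + 1.14x3 s.t.:
  56x1 + 53x2 + 14x3 ≥ 38   (carbohydrate)
  5x1 + 1x2 + 86x3 ≤ 137   (sodium)
  x1, x2, x3 ≥ 0.
At the optimum only pasta is positive (lentils, broccoli = 0). The carbohydrate requirement is met with equality.
Solving gives x2 = 0.717.
Hence cost = 0.34·0.717 = $0.24378.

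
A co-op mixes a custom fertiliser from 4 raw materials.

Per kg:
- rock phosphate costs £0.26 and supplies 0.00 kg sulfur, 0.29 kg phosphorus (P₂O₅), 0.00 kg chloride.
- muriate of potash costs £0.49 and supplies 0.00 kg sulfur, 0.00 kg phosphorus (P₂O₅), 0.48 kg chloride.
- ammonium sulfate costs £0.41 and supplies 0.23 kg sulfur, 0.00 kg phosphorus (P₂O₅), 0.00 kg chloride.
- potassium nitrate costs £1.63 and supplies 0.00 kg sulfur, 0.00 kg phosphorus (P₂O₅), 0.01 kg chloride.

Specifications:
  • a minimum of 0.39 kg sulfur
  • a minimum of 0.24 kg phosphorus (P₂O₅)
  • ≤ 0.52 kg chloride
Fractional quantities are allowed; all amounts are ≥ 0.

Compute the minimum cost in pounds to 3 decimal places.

Let x1 = kg of rock phosphate, x2 = kg of muriate of potash, x3 = kg of ammonium sulfate, x4 = kg of potassium nitrate.
min 0.26x1 + 0.49x2 + 0.41x3 + 1.63x4 subject to:
  0.23x3 ≥ 0.39   (sulfur)
  0.29x1 ≥ 0.24   (phosphorus (P₂O₅))
  0.48x2 + 0.01x4 ≤ 0.52   (chloride)
  x1, x2, x3, x4 ≥ 0.
The optimal basis is {rock phosphate, ammonium sulfate}; muriate of potash, potassium nitrate drop out. Binding constraints: sulfur and phosphorus (P₂O₅).
Optimal quantities: rock phosphate = 0.82759 kg, ammonium sulfate = 1.6957 kg.
Cost = 0.26·0.82759 + 0.41·1.6957 = 0.91041.

£0.910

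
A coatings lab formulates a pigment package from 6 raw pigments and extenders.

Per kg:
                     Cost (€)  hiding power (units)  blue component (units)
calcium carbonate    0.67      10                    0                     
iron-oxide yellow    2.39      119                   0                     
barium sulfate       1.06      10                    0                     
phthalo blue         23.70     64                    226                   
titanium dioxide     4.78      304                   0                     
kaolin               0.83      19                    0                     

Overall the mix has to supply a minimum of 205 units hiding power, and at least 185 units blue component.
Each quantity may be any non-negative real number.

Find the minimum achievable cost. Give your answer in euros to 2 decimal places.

Let x1 = kg of calcium carbonate, x2 = kg of iron-oxide yellow, x3 = kg of barium sulfate, x4 = kg of phthalo blue, x5 = kg of titanium dioxide, x6 = kg of kaolin.
Minimize 0.67x1 + 2.39x2 + 1.06x3 + 23.7x4 + 4.78x5 + 0.83x6 subject to:
  10x1 + 119x2 + 10x3 + 64x4 + 304x5 + 19x6 ≥ 205   (hiding power)
  226x4 ≥ 185   (blue component)
  x1, x2, x3, x4, x5, x6 ≥ 0.
At the optimum only phthalo blue, titanium dioxide are positive (calcium carbonate, iron-oxide yellow, barium sulfate, kaolin = 0). The hiding power and blue component requirements are met with equality.
Optimal quantities: phthalo blue = 0.8186 kg, titanium dioxide = 0.502 kg.
Hence cost = 23.7·0.8186 + 4.78·0.502 = €21.8004.

€21.80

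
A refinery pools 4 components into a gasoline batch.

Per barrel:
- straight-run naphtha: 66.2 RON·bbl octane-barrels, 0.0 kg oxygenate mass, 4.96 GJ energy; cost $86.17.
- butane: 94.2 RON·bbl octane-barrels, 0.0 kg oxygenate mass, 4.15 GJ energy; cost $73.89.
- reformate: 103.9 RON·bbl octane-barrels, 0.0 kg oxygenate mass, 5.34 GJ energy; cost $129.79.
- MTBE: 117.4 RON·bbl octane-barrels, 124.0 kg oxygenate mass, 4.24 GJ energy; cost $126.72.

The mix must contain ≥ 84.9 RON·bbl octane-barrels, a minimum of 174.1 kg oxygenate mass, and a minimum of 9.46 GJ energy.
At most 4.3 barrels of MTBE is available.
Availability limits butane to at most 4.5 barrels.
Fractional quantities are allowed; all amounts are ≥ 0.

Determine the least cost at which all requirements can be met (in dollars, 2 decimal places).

This is a linear program. Let x1 = barrels of straight-run naphtha, x2 = barrels of butane, x3 = barrels of reformate, x4 = barrels of MTBE.
Minimize 86.17x1 + 73.89x2 + 129.79x3 + 126.72x4 s.t.:
  66.2x1 + 94.2x2 + 103.9x3 + 117.4x4 ≥ 84.9   (octane-barrels)
  124x4 ≥ 174.1   (oxygenate mass)
  4.96x1 + 4.15x2 + 5.34x3 + 4.24x4 ≥ 9.46   (energy)
  x4 ≤ 4.3
  x2 ≤ 4.5
  x1, x2, x3, x4 ≥ 0.
The minimum-cost mix takes nothing from butane, reformate — only straight-run naphtha, MTBE. There the oxygenate mass and energy constraints are tight.
So straight-run naphtha = 0.707 barrels, MTBE = 1.404 barrels.
Objective = 86.17·0.707 + 126.72·1.404 = 238.8371.

$238.84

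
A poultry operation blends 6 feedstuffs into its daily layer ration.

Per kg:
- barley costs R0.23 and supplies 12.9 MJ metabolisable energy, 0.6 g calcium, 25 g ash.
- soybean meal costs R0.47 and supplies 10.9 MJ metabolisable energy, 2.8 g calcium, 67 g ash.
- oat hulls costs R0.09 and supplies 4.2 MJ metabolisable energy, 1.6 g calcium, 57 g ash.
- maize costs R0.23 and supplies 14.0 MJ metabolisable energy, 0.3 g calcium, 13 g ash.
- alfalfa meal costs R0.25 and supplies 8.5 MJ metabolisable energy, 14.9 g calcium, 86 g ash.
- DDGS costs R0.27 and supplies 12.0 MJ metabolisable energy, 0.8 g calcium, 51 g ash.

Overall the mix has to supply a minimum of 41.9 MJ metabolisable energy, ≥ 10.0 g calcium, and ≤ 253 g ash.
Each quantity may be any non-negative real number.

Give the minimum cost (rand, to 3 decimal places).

This is a linear program. Let x1 = kg of barley, x2 = kg of soybean meal, x3 = kg of oat hulls, x4 = kg of maize, x5 = kg of alfalfa meal, x6 = kg of DDGS.
Minimise 0.23x1 + 0.47x2 + 0.09x3 + 0.23x4 + 0.25x5 + 0.27x6 s.t.:
  12.9x1 + 10.9x2 + 4.2x3 + 14x4 + 8.5x5 + 12x6 ≥ 41.9   (metabolisable energy)
  0.6x1 + 2.8x2 + 1.6x3 + 0.3x4 + 14.9x5 + 0.8x6 ≥ 10   (calcium)
  25x1 + 67x2 + 57x3 + 13x4 + 86x5 + 51x6 ≤ 253   (ash)
  x1, x2, x3, x4, x5, x6 ≥ 0.
At the optimum only maize, alfalfa meal are positive (barley, soybean meal, oat hulls, DDGS = 0). There the metabolisable energy and calcium constraints are tight.
That vertex is x4 = 2.617, x5 = 0.6184.
Cost = 0.23·2.617 + 0.25·0.6184 = 0.75651.

R0.757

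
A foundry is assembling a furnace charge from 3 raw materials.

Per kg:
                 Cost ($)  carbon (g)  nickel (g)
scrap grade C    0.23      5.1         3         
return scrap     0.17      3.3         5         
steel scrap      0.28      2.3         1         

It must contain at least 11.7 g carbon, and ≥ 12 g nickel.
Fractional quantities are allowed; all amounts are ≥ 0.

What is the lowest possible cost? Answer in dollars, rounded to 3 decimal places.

$0.563

Let x1 = kg of scrap grade C, x2 = kg of return scrap, x3 = kg of steel scrap.
Minimize 0.23x1 + 0.17x2 + 0.28x3 with:
  5.1x1 + 3.3x2 + 2.3x3 ≥ 11.7   (carbon)
  3x1 + 5x2 + 1x3 ≥ 12   (nickel)
  x1, x2, x3 ≥ 0.
The cheapest feasible vertex uses only scrap grade C, return scrap; steel scrap is not used. Binding constraints: carbon and nickel.
Solving gives x1 = 1.212, x2 = 1.673.
Hence cost = 0.23·1.212 + 0.17·1.673 = $0.56317.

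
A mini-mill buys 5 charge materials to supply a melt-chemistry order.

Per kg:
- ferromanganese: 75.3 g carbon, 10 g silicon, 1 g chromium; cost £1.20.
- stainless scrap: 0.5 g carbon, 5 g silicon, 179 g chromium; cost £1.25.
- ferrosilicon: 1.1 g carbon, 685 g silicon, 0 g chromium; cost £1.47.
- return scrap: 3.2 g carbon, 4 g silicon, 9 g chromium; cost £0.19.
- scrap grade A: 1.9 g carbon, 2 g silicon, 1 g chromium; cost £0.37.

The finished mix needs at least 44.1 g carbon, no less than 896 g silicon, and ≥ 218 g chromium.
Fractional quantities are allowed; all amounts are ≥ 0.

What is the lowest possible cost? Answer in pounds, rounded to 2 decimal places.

Let x1 = kg of ferromanganese, x2 = kg of stainless scrap, x3 = kg of ferrosilicon, x4 = kg of return scrap, x5 = kg of scrap grade A.
Minimise 1.2x1 + 1.25x2 + 1.47x3 + 0.19x4 + 0.37x5 with:
  75.3x1 + 0.5x2 + 1.1x3 + 3.2x4 + 1.9x5 ≥ 44.1   (carbon)
  10x1 + 5x2 + 685x3 + 4x4 + 2x5 ≥ 896   (silicon)
  1x1 + 179x2 + 9x4 + 1x5 ≥ 218   (chromium)
  x1, x2, x3, x4, x5 ≥ 0.
The optimal basis is {ferromanganese, stainless scrap, ferrosilicon}; return scrap, scrap grade A drop out. Binding constraints: carbon, silicon, chromium.
So ferromanganese = 0.5587 kg, stainless scrap = 1.215 kg, ferrosilicon = 1.291 kg.
Hence cost = 1.2·0.5587 + 1.25·1.215 + 1.47·1.291 = £4.0870.

£4.09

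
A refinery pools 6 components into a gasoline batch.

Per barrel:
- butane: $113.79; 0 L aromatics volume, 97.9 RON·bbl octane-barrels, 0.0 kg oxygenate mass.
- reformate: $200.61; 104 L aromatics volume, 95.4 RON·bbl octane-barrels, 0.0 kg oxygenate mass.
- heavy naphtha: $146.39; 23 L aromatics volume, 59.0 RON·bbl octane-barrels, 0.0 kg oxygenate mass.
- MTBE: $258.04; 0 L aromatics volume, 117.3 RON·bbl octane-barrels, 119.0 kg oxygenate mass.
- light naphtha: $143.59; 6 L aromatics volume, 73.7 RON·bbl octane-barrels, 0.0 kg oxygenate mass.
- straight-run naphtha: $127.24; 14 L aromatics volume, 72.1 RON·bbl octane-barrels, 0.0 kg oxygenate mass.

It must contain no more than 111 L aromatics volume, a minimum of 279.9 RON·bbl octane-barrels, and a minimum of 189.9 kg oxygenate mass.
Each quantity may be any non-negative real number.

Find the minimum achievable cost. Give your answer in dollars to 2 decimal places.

Set it up as a linear program. Let x1 = barrels of butane, x2 = barrels of reformate, x3 = barrels of heavy naphtha, x4 = barrels of MTBE, x5 = barrels of light naphtha, x6 = barrels of straight-run naphtha.
Minimise 113.79x1 + 200.61x2 + 146.39x3 + 258.04x4 + 143.59x5 + 127.24x6 with:
  104x2 + 23x3 + 6x5 + 14x6 ≤ 111   (aromatics volume)
  97.9x1 + 95.4x2 + 59x3 + 117.3x4 + 73.7x5 + 72.1x6 ≥ 279.9   (octane-barrels)
  119x4 ≥ 189.9   (oxygenate mass)
  x1, x2, x3, x4, x5, x6 ≥ 0.
The optimal basis is {butane, MTBE}; reformate, heavy naphtha, light naphtha, straight-run naphtha drop out. There the octane-barrels and oxygenate mass constraints are tight.
Optimal quantities: butane = 0.94702 barrels, MTBE = 1.5958 barrels.
Cost = 113.79·0.94702 + 258.04·1.5958 = 519.5416.

$519.54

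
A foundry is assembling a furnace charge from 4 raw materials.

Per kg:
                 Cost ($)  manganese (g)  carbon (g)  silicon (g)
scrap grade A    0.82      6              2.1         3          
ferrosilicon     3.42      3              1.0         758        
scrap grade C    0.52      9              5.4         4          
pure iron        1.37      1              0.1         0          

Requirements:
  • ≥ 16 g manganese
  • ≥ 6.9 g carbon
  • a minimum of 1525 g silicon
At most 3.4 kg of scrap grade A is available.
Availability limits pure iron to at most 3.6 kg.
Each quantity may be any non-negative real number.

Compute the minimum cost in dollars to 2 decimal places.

Treat it as an LP. Let x1 = kg of scrap grade A, x2 = kg of ferrosilicon, x3 = kg of scrap grade C, x4 = kg of pure iron.
min 0.82x1 + 3.42x2 + 0.52x3 + 1.37x4 with:
  6x1 + 3x2 + 9x3 + 1x4 ≥ 16   (manganese)
  2.1x1 + 1x2 + 5.4x3 + 0.1x4 ≥ 6.9   (carbon)
  3x1 + 758x2 + 4x3 ≥ 1525   (silicon)
  x1 ≤ 3.4
  x4 ≤ 3.6
  x1, x2, x3, x4 ≥ 0.
At the optimum only ferrosilicon, scrap grade C are positive (scrap grade A, pure iron = 0). Binding constraints: manganese and silicon.
Optimal quantities: ferrosilicon = 2.006 kg, scrap grade C = 1.109 kg.
Total cost: 3.42·2.006 + 0.52·1.109 = 7.4372.

$7.44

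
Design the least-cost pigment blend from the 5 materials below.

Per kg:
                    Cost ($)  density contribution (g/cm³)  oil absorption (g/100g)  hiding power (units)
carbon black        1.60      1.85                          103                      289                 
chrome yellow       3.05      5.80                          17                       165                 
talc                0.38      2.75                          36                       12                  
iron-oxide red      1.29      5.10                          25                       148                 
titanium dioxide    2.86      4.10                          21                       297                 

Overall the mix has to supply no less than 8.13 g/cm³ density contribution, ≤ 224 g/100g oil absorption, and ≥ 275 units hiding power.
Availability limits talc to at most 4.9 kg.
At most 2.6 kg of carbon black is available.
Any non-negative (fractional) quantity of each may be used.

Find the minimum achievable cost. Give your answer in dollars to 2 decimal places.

$2.24

Let x1 = kg of carbon black, x2 = kg of chrome yellow, x3 = kg of talc, x4 = kg of iron-oxide red, x5 = kg of titanium dioxide.
Minimise 1.6x1 + 3.05x2 + 0.38x3 + 1.29x4 + 2.86x5 s.t.:
  1.85x1 + 5.8x2 + 2.75x3 + 5.1x4 + 4.1x5 ≥ 8.13   (density contribution)
  103x1 + 17x2 + 36x3 + 25x4 + 21x5 ≤ 224   (oil absorption)
  289x1 + 165x2 + 12x3 + 148x4 + 297x5 ≥ 275   (hiding power)
  x3 ≤ 4.9
  x1 ≤ 2.6
  x1, x2, x3, x4, x5 ≥ 0.
The optimal basis is {carbon black, iron-oxide red}; chrome yellow, talc, titanium dioxide drop out. There the density contribution and hiding power constraints are tight.
That vertex is x1 = 0.166, x4 = 1.534.
Objective = 1.6·0.166 + 1.29·1.534 = 2.2445.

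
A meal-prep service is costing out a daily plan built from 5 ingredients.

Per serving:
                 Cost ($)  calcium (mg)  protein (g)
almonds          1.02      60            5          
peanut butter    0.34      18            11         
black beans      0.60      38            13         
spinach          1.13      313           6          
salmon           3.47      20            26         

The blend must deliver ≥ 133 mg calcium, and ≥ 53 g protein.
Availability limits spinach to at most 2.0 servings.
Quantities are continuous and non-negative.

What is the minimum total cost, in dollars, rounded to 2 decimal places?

Let x1 = servings of almonds, x2 = servings of peanut butter, x3 = servings of black beans, x4 = servings of spinach, x5 = servings of salmon.
Minimise 1.02x1 + 0.34x2 + 0.6x3 + 1.13x4 + 3.47x5 with:
  60x1 + 18x2 + 38x3 + 313x4 + 20x5 ≥ 133   (calcium)
  5x1 + 11x2 + 13x3 + 6x4 + 26x5 ≥ 53   (protein)
  x4 ≤ 2
  x1, x2, x3, x4, x5 ≥ 0.
The minimum-cost mix takes nothing from almonds, black beans, salmon — only peanut butter, spinach. The calcium and protein requirements are met with equality.
So peanut butter = 4.735 servings, spinach = 0.1526 servings.
Objective = 0.34·4.735 + 1.13·0.1526 = 1.7823.

$1.78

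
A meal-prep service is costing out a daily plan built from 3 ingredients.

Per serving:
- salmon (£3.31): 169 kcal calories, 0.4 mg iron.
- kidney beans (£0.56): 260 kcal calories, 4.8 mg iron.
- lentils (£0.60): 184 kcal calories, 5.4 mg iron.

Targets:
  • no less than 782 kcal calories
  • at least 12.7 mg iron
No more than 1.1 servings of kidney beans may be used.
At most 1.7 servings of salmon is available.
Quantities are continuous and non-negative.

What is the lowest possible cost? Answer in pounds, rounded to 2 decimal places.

£2.23

Let x1 = servings of salmon, x2 = servings of kidney beans, x3 = servings of lentils.
Minimize 3.31x1 + 0.56x2 + 0.6x3 s.t.:
  169x1 + 260x2 + 184x3 ≥ 782   (calories)
  0.4x1 + 4.8x2 + 5.4x3 ≥ 12.7   (iron)
  x2 ≤ 1.1
  x1 ≤ 1.7
  x1, x2, x3 ≥ 0.
The minimum-cost mix takes nothing from salmon — only kidney beans, lentils. There the calories and the kidney beans cap constraints are tight.
So kidney beans = 1.1 servings, lentils = 2.696 servings.
Hence cost = 0.56·1.1 + 0.6·2.696 = £2.2336.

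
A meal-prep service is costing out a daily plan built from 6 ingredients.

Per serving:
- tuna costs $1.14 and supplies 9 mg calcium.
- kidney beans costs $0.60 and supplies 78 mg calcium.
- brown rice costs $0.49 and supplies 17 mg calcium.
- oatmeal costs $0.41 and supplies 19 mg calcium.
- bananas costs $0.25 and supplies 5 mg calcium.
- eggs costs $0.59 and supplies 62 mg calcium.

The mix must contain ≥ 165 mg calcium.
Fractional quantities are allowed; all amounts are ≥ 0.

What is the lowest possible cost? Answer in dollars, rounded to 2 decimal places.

Treat it as an LP. Let x1 = servings of tuna, x2 = servings of kidney beans, x3 = servings of brown rice, x4 = servings of oatmeal, x5 = servings of bananas, x6 = servings of eggs.
Minimise 1.14x1 + 0.6x2 + 0.49x3 + 0.41x4 + 0.25x5 + 0.59x6 with:
  9x1 + 78x2 + 17x3 + 19x4 + 5x5 + 62x6 ≥ 165   (calcium)
  x1, x2, x3, x4, x5, x6 ≥ 0.
The cheapest feasible vertex uses only kidney beans; tuna, brown rice, oatmeal, bananas, eggs are not used. There the calcium constraint is tight.
So kidney beans = 2.115 servings.
Cost = 0.6·2.115 = 1.2690.

$1.27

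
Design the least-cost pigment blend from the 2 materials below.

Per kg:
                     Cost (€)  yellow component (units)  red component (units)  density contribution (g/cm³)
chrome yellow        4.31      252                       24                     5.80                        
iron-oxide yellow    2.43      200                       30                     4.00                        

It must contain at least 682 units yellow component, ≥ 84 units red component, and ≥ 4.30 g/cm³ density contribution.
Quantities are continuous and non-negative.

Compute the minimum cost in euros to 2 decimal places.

€8.29

Set it up as a linear program. Let x1 = kg of chrome yellow, x2 = kg of iron-oxide yellow.
min 4.31x1 + 2.43x2 s.t.:
  252x1 + 200x2 ≥ 682   (yellow component)
  24x1 + 30x2 ≥ 84   (red component)
  5.8x1 + 4x2 ≥ 4.3   (density contribution)
  x1, x2 ≥ 0.
At the optimum only iron-oxide yellow is positive (chrome yellow = 0). Binding constraint: yellow component.
So iron-oxide yellow = 3.41 kg.
Cost = 2.43·3.41 = 8.2863.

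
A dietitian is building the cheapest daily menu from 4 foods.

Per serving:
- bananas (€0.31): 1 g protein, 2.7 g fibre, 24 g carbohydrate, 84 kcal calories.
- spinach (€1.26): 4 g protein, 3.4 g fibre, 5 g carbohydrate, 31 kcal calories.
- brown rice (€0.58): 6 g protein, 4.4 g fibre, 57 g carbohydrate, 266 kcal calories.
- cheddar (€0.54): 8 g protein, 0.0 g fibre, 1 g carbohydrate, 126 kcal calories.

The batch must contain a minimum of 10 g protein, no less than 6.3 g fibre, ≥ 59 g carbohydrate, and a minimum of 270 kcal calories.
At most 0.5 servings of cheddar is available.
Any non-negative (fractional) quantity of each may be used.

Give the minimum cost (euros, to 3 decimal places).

€0.926

Treat it as an LP. Let x1 = servings of bananas, x2 = servings of spinach, x3 = servings of brown rice, x4 = servings of cheddar.
min 0.31x1 + 1.26x2 + 0.58x3 + 0.54x4 with:
  1x1 + 4x2 + 6x3 + 8x4 ≥ 10   (protein)
  2.7x1 + 3.4x2 + 4.4x3 ≥ 6.3   (fibre)
  24x1 + 5x2 + 57x3 + 1x4 ≥ 59   (carbohydrate)
  84x1 + 31x2 + 266x3 + 126x4 ≥ 270   (calories)
  x4 ≤ 0.5
  x1, x2, x3, x4 ≥ 0.
The cheapest feasible vertex uses only brown rice, cheddar; bananas, spinach are not used. There the protein and fibre constraints are tight.
Solving gives x3 = 1.432, x4 = 0.1761.
Hence cost = 0.58·1.432 + 0.54·0.1761 = €0.92565.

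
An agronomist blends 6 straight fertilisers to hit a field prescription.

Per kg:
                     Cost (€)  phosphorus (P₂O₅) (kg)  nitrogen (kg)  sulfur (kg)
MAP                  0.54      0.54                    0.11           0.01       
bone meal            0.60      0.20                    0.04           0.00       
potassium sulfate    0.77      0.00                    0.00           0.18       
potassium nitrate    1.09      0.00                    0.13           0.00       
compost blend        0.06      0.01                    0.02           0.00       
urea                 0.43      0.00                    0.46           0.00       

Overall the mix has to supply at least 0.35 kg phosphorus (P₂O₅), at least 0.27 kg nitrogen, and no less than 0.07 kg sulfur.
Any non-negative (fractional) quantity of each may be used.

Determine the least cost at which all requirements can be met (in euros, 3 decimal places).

Treat it as an LP. Let x1 = kg of MAP, x2 = kg of bone meal, x3 = kg of potassium sulfate, x4 = kg of potassium nitrate, x5 = kg of compost blend, x6 = kg of urea.
Minimize 0.54x1 + 0.6x2 + 0.77x3 + 1.09x4 + 0.06x5 + 0.43x6 subject to:
  0.54x1 + 0.2x2 + 0.01x5 ≥ 0.35   (phosphorus (P₂O₅))
  0.11x1 + 0.04x2 + 0.13x4 + 0.02x5 + 0.46x6 ≥ 0.27   (nitrogen)
  0.01x1 + 0.18x3 ≥ 0.07   (sulfur)
  x1, x2, x3, x4, x5, x6 ≥ 0.
The minimum-cost mix takes nothing from bone meal, potassium nitrate, compost blend — only MAP, potassium sulfate, urea. There the phosphorus (P₂O₅), nitrogen, sulfur constraints are tight.
Optimal quantities: MAP = 0.6481 kg, potassium sulfate = 0.3529 kg, urea = 0.432 kg.
Cost = 0.54·0.6481 + 0.77·0.3529 + 0.43·0.432 = 0.80747.

€0.807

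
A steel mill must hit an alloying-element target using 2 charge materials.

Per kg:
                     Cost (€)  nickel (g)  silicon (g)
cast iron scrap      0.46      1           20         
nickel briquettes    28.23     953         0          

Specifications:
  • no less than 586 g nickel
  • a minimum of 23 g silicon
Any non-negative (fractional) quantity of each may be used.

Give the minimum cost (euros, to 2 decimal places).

Let x1 = kg of cast iron scrap, x2 = kg of nickel briquettes.
Minimise 0.46x1 + 28.23x2 s.t.:
  1x1 + 953x2 ≥ 586   (nickel)
  20x1 ≥ 23   (silicon)
  x1, x2 ≥ 0.
Both inputs are positive at the optimum. There the nickel and silicon constraints are tight.
Optimal quantities: cast iron scrap = 1.15 kg, nickel briquettes = 0.6137 kg.
Hence cost = 0.46·1.15 + 28.23·0.6137 = €17.8538.

€17.85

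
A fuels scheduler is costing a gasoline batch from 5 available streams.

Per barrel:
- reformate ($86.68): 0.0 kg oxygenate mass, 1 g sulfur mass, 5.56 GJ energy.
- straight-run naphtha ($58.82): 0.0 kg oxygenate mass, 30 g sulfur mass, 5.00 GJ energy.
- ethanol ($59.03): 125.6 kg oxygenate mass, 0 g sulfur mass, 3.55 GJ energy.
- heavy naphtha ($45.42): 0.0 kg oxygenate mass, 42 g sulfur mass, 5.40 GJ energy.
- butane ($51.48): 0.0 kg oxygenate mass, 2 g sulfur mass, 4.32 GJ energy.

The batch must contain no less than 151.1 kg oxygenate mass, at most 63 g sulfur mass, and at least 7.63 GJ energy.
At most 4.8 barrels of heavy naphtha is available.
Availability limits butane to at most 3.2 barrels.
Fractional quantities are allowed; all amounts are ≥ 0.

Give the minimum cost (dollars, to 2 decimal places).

$99.27

This is a linear program. Let x1 = barrels of reformate, x2 = barrels of straight-run naphtha, x3 = barrels of ethanol, x4 = barrels of heavy naphtha, x5 = barrels of butane.
Minimize 86.68x1 + 58.82x2 + 59.03x3 + 45.42x4 + 51.48x5 s.t.:
  125.6x3 ≥ 151.1   (oxygenate mass)
  1x1 + 30x2 + 42x4 + 2x5 ≤ 63   (sulfur mass)
  5.56x1 + 5x2 + 3.55x3 + 5.4x4 + 4.32x5 ≥ 7.63   (energy)
  x4 ≤ 4.8
  x5 ≤ 3.2
  x1, x2, x3, x4, x5 ≥ 0.
The optimal basis is {ethanol, heavy naphtha}; reformate, straight-run naphtha, butane drop out. There the oxygenate mass and energy constraints are tight.
So ethanol = 1.203 barrels, heavy naphtha = 0.6221 barrels.
Cost = 59.03·1.203 + 45.42·0.6221 = 99.2689.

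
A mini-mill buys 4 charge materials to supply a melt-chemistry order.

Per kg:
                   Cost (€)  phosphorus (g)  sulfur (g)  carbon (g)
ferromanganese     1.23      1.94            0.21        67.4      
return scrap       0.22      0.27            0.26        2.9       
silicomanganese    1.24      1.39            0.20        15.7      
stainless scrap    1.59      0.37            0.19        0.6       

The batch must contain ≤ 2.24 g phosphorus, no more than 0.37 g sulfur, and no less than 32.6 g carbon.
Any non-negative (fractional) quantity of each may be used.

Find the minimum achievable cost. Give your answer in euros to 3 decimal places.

€0.595

Let x1 = kg of ferromanganese, x2 = kg of return scrap, x3 = kg of silicomanganese, x4 = kg of stainless scrap.
Minimise 1.23x1 + 0.22x2 + 1.24x3 + 1.59x4 subject to:
  1.94x1 + 0.27x2 + 1.39x3 + 0.37x4 ≤ 2.24   (phosphorus)
  0.21x1 + 0.26x2 + 0.2x3 + 0.19x4 ≤ 0.37   (sulfur)
  67.4x1 + 2.9x2 + 15.7x3 + 0.6x4 ≥ 32.6   (carbon)
  x1, x2, x3, x4 ≥ 0.
At the optimum only ferromanganese is positive (return scrap, silicomanganese, stainless scrap = 0). The carbon requirement is met with equality.
Optimal quantities: ferromanganese = 0.4837 kg.
Objective = 1.23·0.4837 = 0.59495.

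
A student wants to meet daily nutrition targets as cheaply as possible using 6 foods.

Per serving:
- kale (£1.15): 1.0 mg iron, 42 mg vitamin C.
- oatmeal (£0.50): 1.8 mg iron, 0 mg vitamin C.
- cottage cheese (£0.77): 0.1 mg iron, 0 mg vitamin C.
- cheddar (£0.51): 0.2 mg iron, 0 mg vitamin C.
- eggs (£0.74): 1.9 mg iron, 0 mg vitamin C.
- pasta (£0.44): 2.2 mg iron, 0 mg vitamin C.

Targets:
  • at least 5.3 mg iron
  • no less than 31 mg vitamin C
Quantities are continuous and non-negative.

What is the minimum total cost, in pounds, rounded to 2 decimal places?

£1.76

This is a linear program. Let x1 = servings of kale, x2 = servings of oatmeal, x3 = servings of cottage cheese, x4 = servings of cheddar, x5 = servings of eggs, x6 = servings of pasta.
Minimise 1.15x1 + 0.5x2 + 0.77x3 + 0.51x4 + 0.74x5 + 0.44x6 subject to:
  1x1 + 1.8x2 + 0.1x3 + 0.2x4 + 1.9x5 + 2.2x6 ≥ 5.3   (iron)
  42x1 ≥ 31   (vitamin C)
  x1, x2, x3, x4, x5, x6 ≥ 0.
The optimal basis is {kale, pasta}; oatmeal, cottage cheese, cheddar, eggs drop out. Binding constraints: iron and vitamin C.
Solving gives x1 = 0.7381, x6 = 2.074.
Total cost: 1.15·0.7381 + 0.44·2.074 = 1.7614.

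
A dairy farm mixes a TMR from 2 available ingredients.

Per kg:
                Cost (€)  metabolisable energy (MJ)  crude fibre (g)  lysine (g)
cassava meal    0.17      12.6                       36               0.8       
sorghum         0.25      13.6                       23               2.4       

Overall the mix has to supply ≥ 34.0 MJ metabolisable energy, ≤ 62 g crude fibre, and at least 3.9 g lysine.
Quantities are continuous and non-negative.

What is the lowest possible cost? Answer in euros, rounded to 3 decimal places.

This is a linear program. Let x1 = kg of cassava meal, x2 = kg of sorghum.
min 0.17x1 + 0.25x2 s.t.:
  12.6x1 + 13.6x2 ≥ 34   (metabolisable energy)
  36x1 + 23x2 ≤ 62   (crude fibre)
  0.8x1 + 2.4x2 ≥ 3.9   (lysine)
  x1, x2 ≥ 0.
Both inputs are positive at the optimum. Binding constraints: metabolisable energy and crude fibre.
That vertex is x1 = 0.3063, x2 = 2.216.
Cost = 0.17·0.3063 + 0.25·2.216 = 0.60607.

€0.606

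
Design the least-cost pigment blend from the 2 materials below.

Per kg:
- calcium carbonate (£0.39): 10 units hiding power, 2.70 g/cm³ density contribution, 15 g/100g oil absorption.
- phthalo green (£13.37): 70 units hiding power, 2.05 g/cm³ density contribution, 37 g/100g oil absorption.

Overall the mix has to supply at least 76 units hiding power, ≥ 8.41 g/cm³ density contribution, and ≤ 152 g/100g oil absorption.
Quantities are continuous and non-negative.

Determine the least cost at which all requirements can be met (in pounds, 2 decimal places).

£2.96

Let x1 = kg of calcium carbonate, x2 = kg of phthalo green.
min 0.39x1 + 13.37x2 with:
  10x1 + 70x2 ≥ 76   (hiding power)
  2.7x1 + 2.05x2 ≥ 8.41   (density contribution)
  15x1 + 37x2 ≤ 152   (oil absorption)
  x1, x2 ≥ 0.
The cheapest feasible vertex uses only calcium carbonate; phthalo green is not used. There the hiding power constraint is tight.
That vertex is x1 = 7.6.
Total cost: 0.39·7.6 = 2.9640.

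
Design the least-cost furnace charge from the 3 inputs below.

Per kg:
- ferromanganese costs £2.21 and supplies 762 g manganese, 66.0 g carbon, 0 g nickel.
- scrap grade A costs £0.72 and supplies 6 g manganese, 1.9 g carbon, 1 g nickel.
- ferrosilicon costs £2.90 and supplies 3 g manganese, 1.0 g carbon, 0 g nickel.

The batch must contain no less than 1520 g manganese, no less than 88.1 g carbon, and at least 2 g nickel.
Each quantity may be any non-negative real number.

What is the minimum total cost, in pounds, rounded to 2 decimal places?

£5.81

This is a linear program. Let x1 = kg of ferromanganese, x2 = kg of scrap grade A, x3 = kg of ferrosilicon.
Minimise 2.21x1 + 0.72x2 + 2.9x3 with:
  762x1 + 6x2 + 3x3 ≥ 1520   (manganese)
  66x1 + 1.9x2 + 1x3 ≥ 88.1   (carbon)
  1x2 ≥ 2   (nickel)
  x1, x2, x3 ≥ 0.
At the optimum only ferromanganese, scrap grade A are positive (ferrosilicon = 0). There the manganese and nickel constraints are tight.
That vertex is x1 = 1.979, x2 = 2.
Cost = 2.21·1.979 + 0.72·2 = 5.8136.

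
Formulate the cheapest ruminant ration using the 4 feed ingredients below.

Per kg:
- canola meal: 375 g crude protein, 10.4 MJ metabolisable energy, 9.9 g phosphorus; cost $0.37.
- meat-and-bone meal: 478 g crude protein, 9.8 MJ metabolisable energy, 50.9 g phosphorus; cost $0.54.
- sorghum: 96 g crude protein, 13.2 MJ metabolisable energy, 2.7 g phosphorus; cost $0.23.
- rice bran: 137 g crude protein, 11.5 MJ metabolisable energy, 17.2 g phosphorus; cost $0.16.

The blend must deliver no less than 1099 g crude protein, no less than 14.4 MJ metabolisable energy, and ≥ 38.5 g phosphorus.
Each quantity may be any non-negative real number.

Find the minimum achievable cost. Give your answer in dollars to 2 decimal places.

$1.10

Let x1 = kg of canola meal, x2 = kg of meat-and-bone meal, x3 = kg of sorghum, x4 = kg of rice bran.
Minimise 0.37x1 + 0.54x2 + 0.23x3 + 0.16x4 with:
  375x1 + 478x2 + 96x3 + 137x4 ≥ 1099   (crude protein)
  10.4x1 + 9.8x2 + 13.2x3 + 11.5x4 ≥ 14.4   (metabolisable energy)
  9.9x1 + 50.9x2 + 2.7x3 + 17.2x4 ≥ 38.5   (phosphorus)
  x1, x2, x3, x4 ≥ 0.
At the optimum only canola meal, meat-and-bone meal are positive (sorghum, rice bran = 0). There the crude protein and phosphorus constraints are tight.
Optimal quantities: canola meal = 2.615 kg, meat-and-bone meal = 0.2478 kg.
Objective = 0.37·2.615 + 0.54·0.2478 = 1.1014.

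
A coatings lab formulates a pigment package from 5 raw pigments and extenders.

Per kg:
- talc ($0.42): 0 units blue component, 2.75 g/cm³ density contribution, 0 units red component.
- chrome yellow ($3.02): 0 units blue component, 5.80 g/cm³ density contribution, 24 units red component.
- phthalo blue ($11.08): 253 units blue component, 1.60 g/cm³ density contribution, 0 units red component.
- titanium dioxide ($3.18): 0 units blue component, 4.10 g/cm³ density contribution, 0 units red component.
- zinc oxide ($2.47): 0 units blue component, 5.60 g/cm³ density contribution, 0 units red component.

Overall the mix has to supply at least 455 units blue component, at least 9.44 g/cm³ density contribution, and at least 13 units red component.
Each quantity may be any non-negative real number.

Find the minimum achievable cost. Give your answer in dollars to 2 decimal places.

Let x1 = kg of talc, x2 = kg of chrome yellow, x3 = kg of phthalo blue, x4 = kg of titanium dioxide, x5 = kg of zinc oxide.
Minimise 0.42x1 + 3.02x2 + 11.08x3 + 3.18x4 + 2.47x5 with:
  253x3 ≥ 455   (blue component)
  2.75x1 + 5.8x2 + 1.6x3 + 4.1x4 + 5.6x5 ≥ 9.44   (density contribution)
  24x2 ≥ 13   (red component)
  x1, x2, x3, x4, x5 ≥ 0.
The optimal basis is {talc, chrome yellow, phthalo blue}; titanium dioxide, zinc oxide drop out. There the blue component, density contribution, red component constraints are tight.
Optimal quantities: talc = 1.244 kg, chrome yellow = 0.5417 kg, phthalo blue = 1.798 kg.
Objective = 0.42·1.244 + 3.02·0.5417 + 11.08·1.798 = 22.0803.

$22.08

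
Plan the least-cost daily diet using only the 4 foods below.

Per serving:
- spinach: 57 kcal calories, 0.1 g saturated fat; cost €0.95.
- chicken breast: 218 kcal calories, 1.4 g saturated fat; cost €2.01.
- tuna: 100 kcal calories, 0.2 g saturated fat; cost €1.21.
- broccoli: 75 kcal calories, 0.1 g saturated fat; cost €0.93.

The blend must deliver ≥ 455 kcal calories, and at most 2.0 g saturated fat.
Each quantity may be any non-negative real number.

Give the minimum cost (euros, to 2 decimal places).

Treat it as an LP. Let x1 = servings of spinach, x2 = servings of chicken breast, x3 = servings of tuna, x4 = servings of broccoli.
Minimize 0.95x1 + 2.01x2 + 1.21x3 + 0.93x4 subject to:
  57x1 + 218x2 + 100x3 + 75x4 ≥ 455   (calories)
  0.1x1 + 1.4x2 + 0.2x3 + 0.1x4 ≤ 2   (saturated fat)
  x1, x2, x3, x4 ≥ 0.
The minimum-cost mix takes nothing from spinach, tuna — only chicken breast, broccoli. Binding constraints: calories and saturated fat.
Solving gives x2 = 1.256, x4 = 2.416.
Hence cost = 2.01·1.256 + 0.93·2.416 = €4.7714.

€4.77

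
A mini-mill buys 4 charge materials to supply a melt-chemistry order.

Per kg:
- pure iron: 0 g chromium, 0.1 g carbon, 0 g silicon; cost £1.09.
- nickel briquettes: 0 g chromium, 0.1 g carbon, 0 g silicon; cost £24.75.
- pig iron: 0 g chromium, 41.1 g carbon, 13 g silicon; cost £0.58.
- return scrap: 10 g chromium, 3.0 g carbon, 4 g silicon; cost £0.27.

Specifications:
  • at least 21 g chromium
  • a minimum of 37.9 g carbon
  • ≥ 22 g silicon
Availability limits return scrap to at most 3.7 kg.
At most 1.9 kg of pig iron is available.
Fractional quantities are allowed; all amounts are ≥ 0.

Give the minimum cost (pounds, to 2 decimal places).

This is a linear program. Let x1 = kg of pure iron, x2 = kg of nickel briquettes, x3 = kg of pig iron, x4 = kg of return scrap.
min 1.09x1 + 24.75x2 + 0.58x3 + 0.27x4 with:
  10x4 ≥ 21   (chromium)
  0.1x1 + 0.1x2 + 41.1x3 + 3x4 ≥ 37.9   (carbon)
  13x3 + 4x4 ≥ 22   (silicon)
  x4 ≤ 3.7
  x3 ≤ 1.9
  x1, x2, x3, x4 ≥ 0.
The cheapest feasible vertex uses only pig iron, return scrap; pure iron, nickel briquettes are not used. Binding constraints: chromium and silicon.
So pig iron = 1.046 kg, return scrap = 2.1 kg.
Total cost: 0.58·1.046 + 0.27·2.1 = 1.1737.

£1.17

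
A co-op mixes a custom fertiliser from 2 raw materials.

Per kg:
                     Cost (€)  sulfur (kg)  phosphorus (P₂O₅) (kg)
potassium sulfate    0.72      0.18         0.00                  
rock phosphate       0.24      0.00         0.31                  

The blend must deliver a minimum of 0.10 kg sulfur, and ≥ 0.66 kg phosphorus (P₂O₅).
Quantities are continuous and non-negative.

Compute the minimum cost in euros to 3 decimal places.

€0.911

Let x1 = kg of potassium sulfate, x2 = kg of rock phosphate.
Minimise 0.72x1 + 0.24x2 subject to:
  0.18x1 ≥ 0.1   (sulfur)
  0.31x2 ≥ 0.66   (phosphorus (P₂O₅))
  x1, x2 ≥ 0.
Both inputs are positive at the optimum. There the sulfur and phosphorus (P₂O₅) constraints are tight.
That vertex is x1 = 0.5556, x2 = 2.129.
Hence cost = 0.72·0.5556 + 0.24·2.129 = €0.91099.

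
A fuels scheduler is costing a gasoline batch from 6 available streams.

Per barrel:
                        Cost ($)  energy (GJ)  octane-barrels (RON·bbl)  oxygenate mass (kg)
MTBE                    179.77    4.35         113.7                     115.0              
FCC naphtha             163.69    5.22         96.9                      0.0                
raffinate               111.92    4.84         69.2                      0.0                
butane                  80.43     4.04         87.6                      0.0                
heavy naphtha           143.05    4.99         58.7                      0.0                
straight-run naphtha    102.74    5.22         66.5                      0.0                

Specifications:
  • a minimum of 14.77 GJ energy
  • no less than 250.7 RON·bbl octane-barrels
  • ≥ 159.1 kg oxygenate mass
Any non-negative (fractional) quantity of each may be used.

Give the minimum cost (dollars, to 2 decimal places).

Treat it as an LP. Let x1 = barrels of MTBE, x2 = barrels of FCC naphtha, x3 = barrels of raffinate, x4 = barrels of butane, x5 = barrels of heavy naphtha, x6 = barrels of straight-run naphtha.
min 179.77x1 + 163.69x2 + 111.92x3 + 80.43x4 + 143.05x5 + 102.74x6 with:
  4.35x1 + 5.22x2 + 4.84x3 + 4.04x4 + 4.99x5 + 5.22x6 ≥ 14.77   (energy)
  113.7x1 + 96.9x2 + 69.2x3 + 87.6x4 + 58.7x5 + 66.5x6 ≥ 250.7   (octane-barrels)
  115x1 ≥ 159.1   (oxygenate mass)
  x1, x2, x3, x4, x5, x6 ≥ 0.
The cheapest feasible vertex uses only MTBE, straight-run naphtha; FCC naphtha, raffinate, butane, heavy naphtha are not used. The energy and oxygenate mass requirements are met with equality.
So MTBE = 1.38348 barrels, straight-run naphtha = 1.6766 barrels.
Objective = 179.77·1.38348 + 102.74·1.6766 = 420.9621.

$420.96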